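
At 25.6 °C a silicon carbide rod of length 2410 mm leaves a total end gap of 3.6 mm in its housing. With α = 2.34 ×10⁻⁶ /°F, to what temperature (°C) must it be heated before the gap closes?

α = 2.34×10⁻⁶/°F × 9/5 = 4.21×10⁻⁶/K.
α·L₀·ΔT = 3.6 mm ⇒ ΔT = 3.6 / (4.21×10⁻⁶ × 2410.0) = 354.6 K.
T = 25.6 + 354.6 = 380.2 °C.

380 °C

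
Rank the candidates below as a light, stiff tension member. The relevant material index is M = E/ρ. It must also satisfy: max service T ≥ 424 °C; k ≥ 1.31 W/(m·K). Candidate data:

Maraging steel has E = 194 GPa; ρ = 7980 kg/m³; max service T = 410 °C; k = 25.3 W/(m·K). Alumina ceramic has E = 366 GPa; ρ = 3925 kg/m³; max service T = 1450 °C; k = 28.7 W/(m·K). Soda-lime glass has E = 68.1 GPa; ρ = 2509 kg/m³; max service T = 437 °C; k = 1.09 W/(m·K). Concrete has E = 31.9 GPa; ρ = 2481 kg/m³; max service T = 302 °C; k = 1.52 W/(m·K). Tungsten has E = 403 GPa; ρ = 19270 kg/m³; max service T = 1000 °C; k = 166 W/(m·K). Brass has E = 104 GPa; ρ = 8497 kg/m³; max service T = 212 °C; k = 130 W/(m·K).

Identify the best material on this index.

Screen on constraints: max service T ≥ 424 °C; k ≥ 1.31 W/(m·K). Survivors: alumina ceramic, tungsten.
Computing M directly (units already consistent):
  alumina ceramic: M = 93.2 MN·m/kg
  tungsten: M = 20.9 MN·m/kg
Alumina ceramic ranks first.

alumina ceramic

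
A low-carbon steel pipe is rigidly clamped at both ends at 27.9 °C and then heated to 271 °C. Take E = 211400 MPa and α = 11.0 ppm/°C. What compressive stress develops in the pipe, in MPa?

E = 211400 MPa = 211.4 GPa.
ΔT = 243.1 K. Constrained thermal stress σ = E·α·ΔT = 211.4×10³ MPa × 11.0×10⁻⁶ × 243.1 = 565 MPa (compressive).

565 MPa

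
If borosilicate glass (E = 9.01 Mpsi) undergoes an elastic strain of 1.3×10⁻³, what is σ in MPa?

E = 9.01 Mpsi = 62.12 GPa.
σ = E·ε = 62120 MPa × 1.3×10⁻³ = 80.8 MPa.

80.8 MPa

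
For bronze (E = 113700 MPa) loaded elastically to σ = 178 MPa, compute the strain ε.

1.57×10⁻³

E = 113700 MPa = 113.7 GPa = 113700 MPa.
ε = σ/E = 178 / 113700 = 1.57×10⁻³.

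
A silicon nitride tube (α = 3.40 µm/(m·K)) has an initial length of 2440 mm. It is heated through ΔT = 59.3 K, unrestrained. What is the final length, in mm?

ΔL = α·L₀·ΔT = 3.40×10⁻⁶ × 2440 mm × 59.30 K = 0.492 mm.
L = L₀ + ΔL = 2440 + 0.492 = 2440.5 mm.

2440.5 mm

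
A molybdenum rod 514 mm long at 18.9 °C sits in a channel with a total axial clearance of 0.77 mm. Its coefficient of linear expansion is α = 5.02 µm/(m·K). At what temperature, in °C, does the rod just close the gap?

α·L₀·ΔT = 0.77 mm ⇒ ΔT = 0.77 / (5.02×10⁻⁶ × 514.0) = 298.4 K.
T = 18.9 + 298.4 = 317.3 °C.

317 °C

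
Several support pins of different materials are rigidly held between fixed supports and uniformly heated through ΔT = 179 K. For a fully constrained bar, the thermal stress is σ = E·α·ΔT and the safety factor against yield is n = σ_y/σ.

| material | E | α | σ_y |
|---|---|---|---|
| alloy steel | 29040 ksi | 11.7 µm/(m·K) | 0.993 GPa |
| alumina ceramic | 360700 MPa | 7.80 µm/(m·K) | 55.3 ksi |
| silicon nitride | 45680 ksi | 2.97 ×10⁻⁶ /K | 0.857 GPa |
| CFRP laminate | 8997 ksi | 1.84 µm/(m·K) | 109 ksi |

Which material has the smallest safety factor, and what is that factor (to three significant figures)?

alumina ceramic, n = 0.757

Converting E to GPa, α to ×10⁻⁶/K, σ_y to MPa, then σ and n for each:
  alloy steel: E = 200.2, α = 11.7, σ_y = 993.0 → σ = 419 MPa, n = 2.37
  alumina ceramic: E = 360.7, α = 7.80, σ_y = 381.3 → σ = 504 MPa, n = 0.757
  silicon nitride: E = 315.0, α = 2.97, σ_y = 857.0 → σ = 167 MPa, n = 5.12
  CFRP laminate: E = 62.03, α = 1.84, σ_y = 751.5 → σ = 20.4 MPa, n = 36.8
The minimum is alumina ceramic at n = 0.757.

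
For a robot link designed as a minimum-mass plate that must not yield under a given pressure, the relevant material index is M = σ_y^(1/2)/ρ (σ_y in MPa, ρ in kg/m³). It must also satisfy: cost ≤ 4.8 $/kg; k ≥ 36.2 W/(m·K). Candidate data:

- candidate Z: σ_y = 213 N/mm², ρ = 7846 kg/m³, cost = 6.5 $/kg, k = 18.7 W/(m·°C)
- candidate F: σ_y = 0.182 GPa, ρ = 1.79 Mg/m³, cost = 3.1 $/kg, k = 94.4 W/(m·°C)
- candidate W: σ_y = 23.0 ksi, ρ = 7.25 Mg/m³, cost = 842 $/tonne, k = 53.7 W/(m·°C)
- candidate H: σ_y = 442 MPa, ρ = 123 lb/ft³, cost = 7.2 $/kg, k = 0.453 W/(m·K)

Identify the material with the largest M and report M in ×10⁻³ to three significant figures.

Screen on constraints: cost ≤ 4.8 $/kg; k ≥ 36.2 W/(m·K). Survivors: candidate F, candidate W.
Convert each candidate to consistent units, then evaluate M:
  candidate F: σ_y = 182.0 MPa, ρ = 1790 kg/m³
  candidate W: σ_y = 158.6 MPa, ρ = 7250 kg/m³
  candidate F: M = 7.54×10⁻³
  candidate W: M = 1.74×10⁻³
Highest index: candidate F.

candidate F, M = 7.54×10⁻³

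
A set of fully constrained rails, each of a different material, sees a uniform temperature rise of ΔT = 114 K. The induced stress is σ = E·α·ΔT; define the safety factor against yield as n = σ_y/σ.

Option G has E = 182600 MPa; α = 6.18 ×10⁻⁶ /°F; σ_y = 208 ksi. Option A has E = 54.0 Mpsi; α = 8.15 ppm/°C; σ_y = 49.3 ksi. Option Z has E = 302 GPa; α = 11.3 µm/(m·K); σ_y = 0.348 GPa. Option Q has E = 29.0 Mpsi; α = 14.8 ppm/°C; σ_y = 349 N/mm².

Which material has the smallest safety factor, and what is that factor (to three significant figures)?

option Z, n = 0.895

Per material, after unit conversion:
  option G: E = 182.6, α = 11.1, σ_y = 1434 → σ = 232 MPa, n = 6.19
  option A: E = 372.3, α = 8.15, σ_y = 339.9 → σ = 346 MPa, n = 0.983
  option Z: E = 302.0, α = 11.3, σ_y = 348.0 → σ = 389 MPa, n = 0.895
  option Q: E = 199.9, α = 14.8, σ_y = 349.0 → σ = 337 MPa, n = 1.03
The minimum is option Z at n = 0.895.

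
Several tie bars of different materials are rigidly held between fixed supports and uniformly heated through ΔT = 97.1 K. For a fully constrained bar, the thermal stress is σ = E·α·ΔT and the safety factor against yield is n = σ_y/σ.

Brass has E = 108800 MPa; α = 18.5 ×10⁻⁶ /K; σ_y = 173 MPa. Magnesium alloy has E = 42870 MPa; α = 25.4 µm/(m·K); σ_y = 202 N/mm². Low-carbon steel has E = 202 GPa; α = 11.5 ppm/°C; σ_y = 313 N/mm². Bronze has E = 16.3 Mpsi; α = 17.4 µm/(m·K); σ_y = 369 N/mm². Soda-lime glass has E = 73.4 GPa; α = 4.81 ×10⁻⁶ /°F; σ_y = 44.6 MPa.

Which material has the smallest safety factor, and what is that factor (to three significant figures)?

Per material, after unit conversion:
  brass: E = 108.8, α = 18.5, σ_y = 173.0 → σ = 195 MPa, n = 0.885
  magnesium alloy: E = 42.87, α = 25.4, σ_y = 202.0 → σ = 106 MPa, n = 1.91
  low-carbon steel: E = 202.0, α = 11.5, σ_y = 313.0 → σ = 226 MPa, n = 1.39
  bronze: E = 112.4, α = 17.4, σ_y = 369.0 → σ = 190 MPa, n = 1.94
  soda-lime glass: E = 73.40, α = 8.66, σ_y = 44.60 → σ = 61.7 MPa, n = 0.723
Smallest n: soda-lime glass with n = 0.723.

soda-lime glass, n = 0.723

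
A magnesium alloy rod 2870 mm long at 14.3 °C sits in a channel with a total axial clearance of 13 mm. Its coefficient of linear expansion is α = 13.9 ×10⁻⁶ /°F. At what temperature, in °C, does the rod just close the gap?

α = 13.9×10⁻⁶/°F × 9/5 = 25.0×10⁻⁶/K.
α·L₀·ΔT = 13.0 mm ⇒ ΔT = 13.0 / (25.0×10⁻⁶ × 2870.0) = 181.0 K.
T = 14.3 + 181.0 = 195.3 °C.

195 °C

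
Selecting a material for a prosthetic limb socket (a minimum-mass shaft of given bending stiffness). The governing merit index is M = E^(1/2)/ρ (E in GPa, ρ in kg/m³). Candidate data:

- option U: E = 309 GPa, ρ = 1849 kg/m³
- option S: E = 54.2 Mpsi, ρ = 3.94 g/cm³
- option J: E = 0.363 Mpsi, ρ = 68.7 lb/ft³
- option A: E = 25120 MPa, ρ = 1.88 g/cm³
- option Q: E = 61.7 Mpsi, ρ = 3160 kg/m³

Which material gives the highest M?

In SI units:
  option U: E = 309.0 GPa, ρ = 1849 kg/m³
  option S: E = 373.7 GPa, ρ = 3940 kg/m³
  option J: E = 2.503 GPa, ρ = 1100 kg/m³
  option A: E = 25.12 GPa, ρ = 1880 kg/m³
  option Q: E = 425.4 GPa, ρ = 3160 kg/m³
  option U: M = 9.51×10⁻³
  option Q: M = 6.53×10⁻³
  option S: M = 4.91×10⁻³
  option A: M = 2.67×10⁻³
  option J: M = 1.44×10⁻³
Highest index: option U.

option U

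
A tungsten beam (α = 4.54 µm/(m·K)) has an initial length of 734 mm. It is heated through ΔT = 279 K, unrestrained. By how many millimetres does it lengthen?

0.930 mm

ΔL = α·L₀·ΔT = 4.54×10⁻⁶ × 734 mm × 279.0 K = 0.930 mm.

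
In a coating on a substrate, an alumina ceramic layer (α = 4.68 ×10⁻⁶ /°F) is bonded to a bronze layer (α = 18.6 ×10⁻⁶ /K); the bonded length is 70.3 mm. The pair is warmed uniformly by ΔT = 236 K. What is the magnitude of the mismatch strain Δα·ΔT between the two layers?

2.40×10⁻³

alumina ceramic: α = 4.68×10⁻⁶/°F × 9/5 = 8.42×10⁻⁶/K.
Δα = |8.42 − 18.6|×10⁻⁶/K = 10.2×10⁻⁶/K.
Mismatch strain = Δα·ΔT = 10.2×10⁻⁶ × 236.0 = 2.40×10⁻³.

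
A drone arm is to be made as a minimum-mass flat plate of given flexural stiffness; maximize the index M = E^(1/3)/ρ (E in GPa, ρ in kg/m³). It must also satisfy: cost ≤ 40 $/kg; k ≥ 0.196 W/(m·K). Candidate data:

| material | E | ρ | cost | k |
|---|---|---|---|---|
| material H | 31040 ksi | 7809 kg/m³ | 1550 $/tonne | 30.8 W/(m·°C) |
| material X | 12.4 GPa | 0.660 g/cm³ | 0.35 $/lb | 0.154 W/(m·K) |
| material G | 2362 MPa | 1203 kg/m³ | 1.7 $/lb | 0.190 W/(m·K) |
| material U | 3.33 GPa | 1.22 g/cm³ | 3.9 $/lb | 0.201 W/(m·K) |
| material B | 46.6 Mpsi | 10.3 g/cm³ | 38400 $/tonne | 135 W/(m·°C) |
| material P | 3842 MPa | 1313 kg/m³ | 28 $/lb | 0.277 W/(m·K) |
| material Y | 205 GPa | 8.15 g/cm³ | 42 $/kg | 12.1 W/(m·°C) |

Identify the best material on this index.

material U

Screen on constraints: cost ≤ 40 $/kg; k ≥ 0.196 W/(m·K). Survivors: material H, material U, material B.
In SI units:
  material H: E = 214.0 GPa, ρ = 7809 kg/m³
  material U: E = 3.330 GPa, ρ = 1220 kg/m³
  material B: E = 321.3 GPa, ρ = 10300 kg/m³
  material U: M = 1.22×10⁻³
  material H: M = 0.766×10⁻³
  material B: M = 0.665×10⁻³
Material U has the largest M.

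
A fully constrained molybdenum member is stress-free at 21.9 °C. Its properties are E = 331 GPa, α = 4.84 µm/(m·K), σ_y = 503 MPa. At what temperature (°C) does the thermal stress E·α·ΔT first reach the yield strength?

336 °C

E·α·ΔT = 503.0 MPa ⇒ ΔT = 503.0 / (331.0×10³ × 4.84×10⁻⁶) = 314.0 K.
T = 21.9 + 314.0 = 335.9 °C.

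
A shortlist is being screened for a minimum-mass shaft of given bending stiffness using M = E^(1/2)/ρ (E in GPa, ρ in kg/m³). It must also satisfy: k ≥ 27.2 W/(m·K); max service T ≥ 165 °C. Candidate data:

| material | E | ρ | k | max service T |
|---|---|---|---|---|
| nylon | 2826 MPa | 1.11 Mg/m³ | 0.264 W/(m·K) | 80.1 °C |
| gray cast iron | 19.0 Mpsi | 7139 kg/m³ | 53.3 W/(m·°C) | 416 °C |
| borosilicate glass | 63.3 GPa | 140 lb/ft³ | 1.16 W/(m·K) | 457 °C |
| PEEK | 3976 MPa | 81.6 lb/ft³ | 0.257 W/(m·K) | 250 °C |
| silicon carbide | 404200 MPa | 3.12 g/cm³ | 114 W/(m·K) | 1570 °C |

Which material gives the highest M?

Screen on constraints: k ≥ 27.2 W/(m·K); max service T ≥ 165 °C. Survivors: gray cast iron, silicon carbide.
Convert each candidate to consistent units, then evaluate M:
  gray cast iron: E = 131.0 GPa, ρ = 7139 kg/m³
  silicon carbide: E = 404.2 GPa, ρ = 3120 kg/m³
  silicon carbide: M = 6.44×10⁻³
  gray cast iron: M = 1.60×10⁻³
Highest index: silicon carbide.

silicon carbide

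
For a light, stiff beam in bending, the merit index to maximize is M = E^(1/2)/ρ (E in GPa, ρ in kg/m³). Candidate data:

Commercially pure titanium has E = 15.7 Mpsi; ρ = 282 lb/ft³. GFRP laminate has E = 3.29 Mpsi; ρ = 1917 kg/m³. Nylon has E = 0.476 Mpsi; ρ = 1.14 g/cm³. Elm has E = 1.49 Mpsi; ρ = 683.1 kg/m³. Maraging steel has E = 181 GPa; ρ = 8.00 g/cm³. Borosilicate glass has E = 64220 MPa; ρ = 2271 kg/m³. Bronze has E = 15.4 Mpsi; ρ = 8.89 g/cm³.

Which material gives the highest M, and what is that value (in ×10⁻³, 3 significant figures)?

Normalizing units and computing the index:
  commercially pure titanium: E = 108.2 GPa, ρ = 4517 kg/m³
  GFRP laminate: E = 22.68 GPa, ρ = 1917 kg/m³
  nylon: E = 3.282 GPa, ρ = 1140 kg/m³
  elm: E = 10.27 GPa, ρ = 683.1 kg/m³
  maraging steel: E = 181.0 GPa, ρ = 8000 kg/m³
  borosilicate glass: E = 64.22 GPa, ρ = 2271 kg/m³
  bronze: E = 106.2 GPa, ρ = 8890 kg/m³
  elm: M = 4.69×10⁻³
  borosilicate glass: M = 3.53×10⁻³
  GFRP laminate: M = 2.48×10⁻³
  commercially pure titanium: M = 2.30×10⁻³
  maraging steel: M = 1.68×10⁻³
  nylon: M = 1.59×10⁻³
  bronze: M = 1.16×10⁻³
Elm ranks first.

elm, M = 4.69×10⁻³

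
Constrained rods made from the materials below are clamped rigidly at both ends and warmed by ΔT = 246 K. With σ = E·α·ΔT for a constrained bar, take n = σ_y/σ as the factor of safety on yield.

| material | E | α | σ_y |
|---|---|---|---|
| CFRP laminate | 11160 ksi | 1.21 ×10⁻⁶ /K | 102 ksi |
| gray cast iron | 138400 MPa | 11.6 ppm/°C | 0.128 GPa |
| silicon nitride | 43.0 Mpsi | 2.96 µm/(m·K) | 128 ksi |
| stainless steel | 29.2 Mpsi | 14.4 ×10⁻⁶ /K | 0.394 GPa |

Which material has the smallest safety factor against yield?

Per material, after unit conversion:
  CFRP laminate: E = 76.95, α = 1.21, σ_y = 703.3 → σ = 22.9 MPa, n = 30.7
  gray cast iron: E = 138.4, α = 11.6, σ_y = 128.0 → σ = 395 MPa, n = 0.324
  silicon nitride: E = 296.5, α = 2.96, σ_y = 882.5 → σ = 216 MPa, n = 4.09
  stainless steel: E = 201.3, α = 14.4, σ_y = 394.0 → σ = 713 MPa, n = 0.552
Gray cast iron has the lowest safety factor, n = 0.324.

gray cast iron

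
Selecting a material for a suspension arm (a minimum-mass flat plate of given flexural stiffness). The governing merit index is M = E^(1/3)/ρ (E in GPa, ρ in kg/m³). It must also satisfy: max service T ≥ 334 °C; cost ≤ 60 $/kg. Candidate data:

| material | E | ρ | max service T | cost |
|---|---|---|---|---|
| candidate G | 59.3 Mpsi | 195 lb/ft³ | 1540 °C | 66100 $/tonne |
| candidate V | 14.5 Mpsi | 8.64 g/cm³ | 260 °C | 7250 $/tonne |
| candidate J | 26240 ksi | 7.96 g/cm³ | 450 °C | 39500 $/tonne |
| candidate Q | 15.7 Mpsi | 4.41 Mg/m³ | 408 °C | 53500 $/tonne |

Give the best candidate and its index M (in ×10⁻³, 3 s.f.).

Screen on constraints: max service T ≥ 334 °C; cost ≤ 60 $/kg. Survivors: candidate J, candidate Q.
Normalizing units and computing the index:
  candidate J: E = 180.9 GPa, ρ = 7960 kg/m³
  candidate Q: E = 108.2 GPa, ρ = 4410 kg/m³
  candidate Q: M = 1.08×10⁻³
  candidate J: M = 0.711×10⁻³
The maximum is for candidate Q.

candidate Q, M = 1.08×10⁻³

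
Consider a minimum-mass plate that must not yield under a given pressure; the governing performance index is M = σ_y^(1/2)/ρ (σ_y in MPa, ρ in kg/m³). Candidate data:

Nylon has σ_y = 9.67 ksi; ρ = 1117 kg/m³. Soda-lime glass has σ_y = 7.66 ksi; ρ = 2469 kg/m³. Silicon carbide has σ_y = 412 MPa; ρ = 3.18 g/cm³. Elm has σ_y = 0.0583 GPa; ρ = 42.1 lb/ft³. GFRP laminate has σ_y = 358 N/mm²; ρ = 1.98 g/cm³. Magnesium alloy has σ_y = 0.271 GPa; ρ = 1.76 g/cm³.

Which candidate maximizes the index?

Convert each candidate to consistent units, then evaluate M:
  nylon: σ_y = 66.67 MPa, ρ = 1117 kg/m³
  soda-lime glass: σ_y = 52.81 MPa, ρ = 2469 kg/m³
  silicon carbide: σ_y = 412.0 MPa, ρ = 3180 kg/m³
  elm: σ_y = 58.30 MPa, ρ = 674.4 kg/m³
  GFRP laminate: σ_y = 358.0 MPa, ρ = 1980 kg/m³
  magnesium alloy: σ_y = 271.0 MPa, ρ = 1760 kg/m³
  elm: M = 11.3×10⁻³
  GFRP laminate: M = 9.56×10⁻³
  magnesium alloy: M = 9.35×10⁻³
  nylon: M = 7.31×10⁻³
  silicon carbide: M = 6.38×10⁻³
  soda-lime glass: M = 2.94×10⁻³
The maximum is for elm.

elm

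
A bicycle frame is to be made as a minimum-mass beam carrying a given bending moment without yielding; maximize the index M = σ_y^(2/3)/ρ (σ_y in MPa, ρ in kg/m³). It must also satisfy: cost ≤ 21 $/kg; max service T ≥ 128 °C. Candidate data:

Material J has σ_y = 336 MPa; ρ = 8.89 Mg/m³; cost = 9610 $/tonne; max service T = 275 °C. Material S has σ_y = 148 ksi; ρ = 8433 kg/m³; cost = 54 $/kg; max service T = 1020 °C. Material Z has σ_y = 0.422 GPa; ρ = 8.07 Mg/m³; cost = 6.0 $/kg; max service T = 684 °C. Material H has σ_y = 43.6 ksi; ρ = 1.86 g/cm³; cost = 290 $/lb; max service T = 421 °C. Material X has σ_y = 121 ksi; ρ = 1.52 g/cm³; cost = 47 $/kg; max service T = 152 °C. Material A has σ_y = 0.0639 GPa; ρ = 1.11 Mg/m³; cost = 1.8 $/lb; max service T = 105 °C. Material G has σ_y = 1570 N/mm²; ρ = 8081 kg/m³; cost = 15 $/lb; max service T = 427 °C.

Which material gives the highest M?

material Z

Screen on constraints: cost ≤ 21 $/kg; max service T ≥ 128 °C. Survivors: material J, material Z.
Convert each candidate to consistent units, then evaluate M:
  material J: σ_y = 336.0 MPa, ρ = 8890 kg/m³
  material Z: σ_y = 422.0 MPa, ρ = 8070 kg/m³
  material Z: M = 6.97×10⁻³
  material J: M = 5.44×10⁻³
Highest index: material Z.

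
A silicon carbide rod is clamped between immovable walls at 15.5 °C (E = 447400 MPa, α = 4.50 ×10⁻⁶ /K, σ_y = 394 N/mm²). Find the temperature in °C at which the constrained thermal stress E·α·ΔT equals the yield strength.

E = 447400 MPa = 447.4 GPa.
σ_y = 394 N/mm² = 394.0 MPa.
E·α·ΔT = 394.0 MPa ⇒ ΔT = 394.0 / (447.4×10³ × 4.50×10⁻⁶) = 195.7 K.
T = 15.5 + 195.7 = 211.2 °C.

211 °C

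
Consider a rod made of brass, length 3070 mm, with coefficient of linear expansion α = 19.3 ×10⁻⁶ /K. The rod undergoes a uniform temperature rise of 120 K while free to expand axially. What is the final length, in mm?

3077.1 mm

ΔL = α·L₀·ΔT = 19.3×10⁻⁶ × 3070 mm × 120.0 K = 7.11 mm.
L = L₀ + ΔL = 3070 + 7.11 = 3077.1 mm.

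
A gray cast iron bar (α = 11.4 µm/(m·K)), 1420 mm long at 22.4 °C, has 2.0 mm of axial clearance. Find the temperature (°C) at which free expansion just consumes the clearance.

α·L₀·ΔT = 2.0 mm ⇒ ΔT = 2.0 / (11.4×10⁻⁶ × 1420.0) = 123.5 K.
T = 22.4 + 123.5 = 145.9 °C.

146 °C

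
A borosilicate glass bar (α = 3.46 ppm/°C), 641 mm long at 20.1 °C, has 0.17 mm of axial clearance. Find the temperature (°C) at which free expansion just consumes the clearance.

96.8 °C

α·L₀·ΔT = 0.17 mm ⇒ ΔT = 0.17 / (3.46×10⁻⁶ × 641.0) = 76.65 K.
T = 20.1 + 76.65 = 96.75 °C.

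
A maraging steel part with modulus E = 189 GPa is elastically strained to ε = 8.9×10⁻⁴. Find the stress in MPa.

σ = E·ε = 189000 MPa × 8.9×10⁻⁴ = 168 MPa.

168 MPa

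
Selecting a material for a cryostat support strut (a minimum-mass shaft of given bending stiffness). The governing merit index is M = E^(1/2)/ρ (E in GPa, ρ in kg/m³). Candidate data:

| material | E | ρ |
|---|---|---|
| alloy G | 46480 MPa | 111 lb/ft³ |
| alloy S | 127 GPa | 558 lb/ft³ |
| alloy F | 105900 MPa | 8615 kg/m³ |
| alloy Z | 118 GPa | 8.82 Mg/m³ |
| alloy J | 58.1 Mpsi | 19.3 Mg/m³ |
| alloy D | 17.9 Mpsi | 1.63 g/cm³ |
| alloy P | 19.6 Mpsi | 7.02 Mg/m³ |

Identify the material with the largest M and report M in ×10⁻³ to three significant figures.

alloy D, M = 6.82×10⁻³

Normalizing units and computing the index:
  alloy G: E = 46.48 GPa, ρ = 1778 kg/m³
  alloy S: E = 127.0 GPa, ρ = 8938 kg/m³
  alloy F: E = 105.9 GPa, ρ = 8615 kg/m³
  alloy Z: E = 118.0 GPa, ρ = 8820 kg/m³
  alloy J: E = 400.6 GPa, ρ = 19300 kg/m³
  alloy D: E = 123.4 GPa, ρ = 1630 kg/m³
  alloy P: E = 135.1 GPa, ρ = 7020 kg/m³
  alloy D: M = 6.82×10⁻³
  alloy G: M = 3.83×10⁻³
  alloy P: M = 1.66×10⁻³
  alloy S: M = 1.26×10⁻³
  alloy Z: M = 1.23×10⁻³
  alloy F: M = 1.19×10⁻³
  alloy J: M = 1.04×10⁻³
Highest index: alloy D.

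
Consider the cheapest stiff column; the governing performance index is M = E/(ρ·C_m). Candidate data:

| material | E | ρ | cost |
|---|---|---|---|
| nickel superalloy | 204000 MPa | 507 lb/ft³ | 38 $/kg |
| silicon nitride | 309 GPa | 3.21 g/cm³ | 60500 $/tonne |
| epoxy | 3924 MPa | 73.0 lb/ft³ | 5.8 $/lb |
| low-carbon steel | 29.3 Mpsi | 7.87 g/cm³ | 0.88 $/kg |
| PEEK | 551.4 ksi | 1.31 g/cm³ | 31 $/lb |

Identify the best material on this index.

low-carbon steel

Convert each candidate to consistent units, then evaluate M:
  nickel superalloy: E = 204.0 GPa, ρ = 8121 kg/m³, cost = 38.00 $/kg
  silicon nitride: E = 309.0 GPa, ρ = 3210 kg/m³, cost = 60.50 $/kg
  epoxy: E = 3.924 GPa, ρ = 1169 kg/m³, cost = 12.79 $/kg
  low-carbon steel: E = 202.0 GPa, ρ = 7870 kg/m³, cost = 0.8800 $/kg
  PEEK: E = 3.802 GPa, ρ = 1310 kg/m³, cost = 68.34 $/kg
  low-carbon steel: M = 29.2 MN·m per $
  silicon nitride: M = 1.59 MN·m per $
  nickel superalloy: M = 0.661 MN·m per $
  epoxy: M = 0.262 MN·m per $
  PEEK: M = 0.0425 MN·m per $
Highest index: low-carbon steel.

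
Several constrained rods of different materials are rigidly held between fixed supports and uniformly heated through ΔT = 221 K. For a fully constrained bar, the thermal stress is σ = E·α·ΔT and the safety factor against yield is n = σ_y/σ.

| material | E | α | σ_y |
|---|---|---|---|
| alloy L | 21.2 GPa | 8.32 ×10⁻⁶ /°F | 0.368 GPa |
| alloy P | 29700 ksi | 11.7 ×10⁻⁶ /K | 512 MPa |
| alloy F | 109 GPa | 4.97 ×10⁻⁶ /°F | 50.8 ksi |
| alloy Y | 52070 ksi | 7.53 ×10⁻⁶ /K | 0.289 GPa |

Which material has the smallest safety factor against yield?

alloy Y

In consistent units (E in GPa, α in ×10⁻⁶/K, σ_y in MPa):
  alloy L: E = 21.20, α = 15.0, σ_y = 368.0 → σ = 70.2 MPa, n = 5.24
  alloy P: E = 204.8, α = 11.7, σ_y = 512.0 → σ = 529 MPa, n = 0.967
  alloy F: E = 109.0, α = 8.95, σ_y = 350.3 → σ = 216 MPa, n = 1.63
  alloy Y: E = 359.0, α = 7.53, σ_y = 289.0 → σ = 597 MPa, n = 0.484
Smallest n: alloy Y with n = 0.484.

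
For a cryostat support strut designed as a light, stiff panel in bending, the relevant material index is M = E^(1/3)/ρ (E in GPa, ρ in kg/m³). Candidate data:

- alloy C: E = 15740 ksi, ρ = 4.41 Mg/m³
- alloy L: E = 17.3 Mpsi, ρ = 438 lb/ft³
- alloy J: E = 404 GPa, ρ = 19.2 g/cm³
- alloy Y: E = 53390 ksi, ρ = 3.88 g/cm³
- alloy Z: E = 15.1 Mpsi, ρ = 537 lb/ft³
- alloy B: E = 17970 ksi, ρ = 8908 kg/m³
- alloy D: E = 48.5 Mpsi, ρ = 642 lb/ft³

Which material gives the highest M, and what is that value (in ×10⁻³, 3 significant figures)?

alloy Y, M = 1.85×10⁻³

In SI units:
  alloy C: E = 108.5 GPa, ρ = 4410 kg/m³
  alloy L: E = 119.3 GPa, ρ = 7016 kg/m³
  alloy J: E = 404.0 GPa, ρ = 19200 kg/m³
  alloy Y: E = 368.1 GPa, ρ = 3880 kg/m³
  alloy Z: E = 104.1 GPa, ρ = 8602 kg/m³
  alloy B: E = 123.9 GPa, ρ = 8908 kg/m³
  alloy D: E = 334.4 GPa, ρ = 10280 kg/m³
  alloy Y: M = 1.85×10⁻³
  alloy C: M = 1.08×10⁻³
  alloy L: M = 0.702×10⁻³
  alloy D: M = 0.675×10⁻³
  alloy B: M = 0.560×10⁻³
  alloy Z: M = 0.547×10⁻³
  alloy J: M = 0.385×10⁻³
The maximum is for alloy Y.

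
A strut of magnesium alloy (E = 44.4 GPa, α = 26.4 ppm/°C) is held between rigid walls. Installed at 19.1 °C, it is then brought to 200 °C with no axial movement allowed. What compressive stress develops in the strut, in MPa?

212 MPa

ΔT = 180.9 K. Constrained thermal stress σ = E·α·ΔT = 44.40×10³ MPa × 26.4×10⁻⁶ × 180.9 = 212 MPa (compressive).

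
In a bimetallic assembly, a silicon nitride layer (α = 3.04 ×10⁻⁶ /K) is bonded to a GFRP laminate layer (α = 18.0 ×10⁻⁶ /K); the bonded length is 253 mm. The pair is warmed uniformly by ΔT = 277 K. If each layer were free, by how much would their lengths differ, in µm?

Δα = |3.04 − 18.0|×10⁻⁶/K = 15.0×10⁻⁶/K.
ΔL_mismatch = Δα·L·ΔT = 15.0×10⁻⁶ × 253.0 mm × 277.0 K = 1050 µm.

1050 µm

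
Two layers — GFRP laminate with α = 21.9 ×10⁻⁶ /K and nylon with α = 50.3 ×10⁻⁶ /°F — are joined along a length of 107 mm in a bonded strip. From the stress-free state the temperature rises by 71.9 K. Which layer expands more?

nylon: α = 50.3×10⁻⁶/°F × 9/5 = 90.5×10⁻⁶/K.
α(GFRP laminate) = 21.9×10⁻⁶/K vs α(nylon) = 90.5×10⁻⁶/K.
Higher α expands more for the same ΔT: nylon.

nylon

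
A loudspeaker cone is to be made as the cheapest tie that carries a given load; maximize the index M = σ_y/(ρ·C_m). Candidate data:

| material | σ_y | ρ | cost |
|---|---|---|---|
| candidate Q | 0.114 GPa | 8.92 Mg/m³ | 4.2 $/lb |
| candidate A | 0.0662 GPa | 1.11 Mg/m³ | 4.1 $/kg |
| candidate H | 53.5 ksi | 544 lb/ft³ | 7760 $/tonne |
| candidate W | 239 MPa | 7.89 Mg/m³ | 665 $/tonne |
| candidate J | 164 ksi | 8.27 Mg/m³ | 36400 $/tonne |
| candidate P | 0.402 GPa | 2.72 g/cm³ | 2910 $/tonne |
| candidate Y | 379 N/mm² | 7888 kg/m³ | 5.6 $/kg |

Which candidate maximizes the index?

In SI units:
  candidate Q: σ_y = 114.0 MPa, ρ = 8920 kg/m³, cost = 9.259 $/kg
  candidate A: σ_y = 66.20 MPa, ρ = 1110 kg/m³, cost = 4.100 $/kg
  candidate H: σ_y = 368.9 MPa, ρ = 8714 kg/m³, cost = 7.760 $/kg
  candidate W: σ_y = 239.0 MPa, ρ = 7890 kg/m³, cost = 0.6650 $/kg
  candidate J: σ_y = 1131 MPa, ρ = 8270 kg/m³, cost = 36.40 $/kg
  candidate P: σ_y = 402.0 MPa, ρ = 2720 kg/m³, cost = 2.910 $/kg
  candidate Y: σ_y = 379.0 MPa, ρ = 7888 kg/m³, cost = 5.600 $/kg
  candidate P: M = 50.8 kN·m per $
  candidate W: M = 45.6 kN·m per $
  candidate A: M = 14.5 kN·m per $
  candidate Y: M = 8.58 kN·m per $
  candidate H: M = 5.45 kN·m per $
  candidate J: M = 3.76 kN·m per $
  candidate Q: M = 1.38 kN·m per $
The maximum is for candidate P.

candidate P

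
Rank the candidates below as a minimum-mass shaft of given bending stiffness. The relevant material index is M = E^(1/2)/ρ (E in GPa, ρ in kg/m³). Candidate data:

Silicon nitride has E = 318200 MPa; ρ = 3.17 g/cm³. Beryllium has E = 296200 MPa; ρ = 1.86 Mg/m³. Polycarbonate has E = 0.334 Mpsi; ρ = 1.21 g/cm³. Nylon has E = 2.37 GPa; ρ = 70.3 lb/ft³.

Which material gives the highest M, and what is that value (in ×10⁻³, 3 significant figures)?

beryllium, M = 9.25×10⁻³

After converting to SI:
  silicon nitride: E = 318.2 GPa, ρ = 3170 kg/m³
  beryllium: E = 296.2 GPa, ρ = 1860 kg/m³
  polycarbonate: E = 2.303 GPa, ρ = 1210 kg/m³
  nylon: E = 2.370 GPa, ρ = 1126 kg/m³
  beryllium: M = 9.25×10⁻³
  silicon nitride: M = 5.63×10⁻³
  nylon: M = 1.37×10⁻³
  polycarbonate: M = 1.25×10⁻³
Beryllium ranks first.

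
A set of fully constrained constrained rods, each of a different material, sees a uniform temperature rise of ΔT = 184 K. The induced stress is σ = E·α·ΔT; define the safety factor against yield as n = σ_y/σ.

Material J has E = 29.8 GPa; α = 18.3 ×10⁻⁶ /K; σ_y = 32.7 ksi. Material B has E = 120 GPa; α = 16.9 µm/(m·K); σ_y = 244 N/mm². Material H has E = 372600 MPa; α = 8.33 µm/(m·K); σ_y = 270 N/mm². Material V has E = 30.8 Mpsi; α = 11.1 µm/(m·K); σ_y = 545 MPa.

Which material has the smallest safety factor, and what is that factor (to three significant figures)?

With everything in SI (GPa, ×10⁻⁶/K, MPa):
  material J: E = 29.80, α = 18.3, σ_y = 225.5 → σ = 100 MPa, n = 2.25
  material B: E = 120.0, α = 16.9, σ_y = 244.0 → σ = 373 MPa, n = 0.654
  material H: E = 372.6, α = 8.33, σ_y = 270.0 → σ = 571 MPa, n = 0.473
  material V: E = 212.4, α = 11.1, σ_y = 545.0 → σ = 434 MPa, n = 1.26
The minimum is material H at n = 0.473.

material H, n = 0.473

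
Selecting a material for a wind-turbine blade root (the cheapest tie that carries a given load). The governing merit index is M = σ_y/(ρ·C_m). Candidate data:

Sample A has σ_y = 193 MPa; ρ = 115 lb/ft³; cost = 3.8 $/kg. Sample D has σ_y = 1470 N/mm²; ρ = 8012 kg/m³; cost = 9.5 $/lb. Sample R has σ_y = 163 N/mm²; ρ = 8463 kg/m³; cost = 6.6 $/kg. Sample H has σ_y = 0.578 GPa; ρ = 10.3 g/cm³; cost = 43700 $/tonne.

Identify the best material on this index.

sample A

In SI units:
  sample A: σ_y = 193.0 MPa, ρ = 1842 kg/m³, cost = 3.800 $/kg
  sample D: σ_y = 1470 MPa, ρ = 8012 kg/m³, cost = 20.94 $/kg
  sample R: σ_y = 163.0 MPa, ρ = 8463 kg/m³, cost = 6.600 $/kg
  sample H: σ_y = 578.0 MPa, ρ = 10300 kg/m³, cost = 43.70 $/kg
  sample A: M = 27.6 kN·m per $
  sample D: M = 8.76 kN·m per $
  sample R: M = 2.92 kN·m per $
  sample H: M = 1.28 kN·m per $
Highest index: sample A.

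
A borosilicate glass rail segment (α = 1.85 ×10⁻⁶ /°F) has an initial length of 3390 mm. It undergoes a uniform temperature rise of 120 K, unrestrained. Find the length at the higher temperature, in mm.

3391.4 mm

Convert α: 1.85×10⁻⁶/°F × (9/5) = 3.33×10⁻⁶/K.
ΔL = α·L₀·ΔT = 3.33×10⁻⁶ × 3390 mm × 120.0 K = 1.35 mm.
L = L₀ + ΔL = 3390 + 1.35 = 3391.4 mm.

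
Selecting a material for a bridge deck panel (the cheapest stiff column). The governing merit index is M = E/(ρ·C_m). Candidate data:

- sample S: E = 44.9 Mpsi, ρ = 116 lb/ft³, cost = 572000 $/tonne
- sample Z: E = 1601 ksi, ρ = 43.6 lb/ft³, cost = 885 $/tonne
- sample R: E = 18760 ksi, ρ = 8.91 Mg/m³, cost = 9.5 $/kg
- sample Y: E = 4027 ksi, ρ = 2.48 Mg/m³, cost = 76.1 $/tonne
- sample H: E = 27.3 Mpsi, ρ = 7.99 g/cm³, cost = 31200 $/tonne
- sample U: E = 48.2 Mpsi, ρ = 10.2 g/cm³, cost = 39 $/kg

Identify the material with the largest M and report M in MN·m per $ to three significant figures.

sample Y, M = 147 MN·m per $

Normalizing units and computing the index:
  sample S: E = 309.6 GPa, ρ = 1858 kg/m³, cost = 572.0 $/kg
  sample Z: E = 11.04 GPa, ρ = 698.4 kg/m³, cost = 0.8850 $/kg
  sample R: E = 129.3 GPa, ρ = 8910 kg/m³, cost = 9.500 $/kg
  sample Y: E = 27.77 GPa, ρ = 2480 kg/m³, cost = 0.07610 $/kg
  sample H: E = 188.2 GPa, ρ = 7990 kg/m³, cost = 31.20 $/kg
  sample U: E = 332.3 GPa, ρ = 10200 kg/m³, cost = 39.00 $/kg
  sample Y: M = 147 MN·m per $
  sample Z: M = 17.9 MN·m per $
  sample R: M = 1.53 MN·m per $
  sample U: M = 0.835 MN·m per $
  sample H: M = 0.755 MN·m per $
  sample S: M = 0.291 MN·m per $
The maximum is for sample Y.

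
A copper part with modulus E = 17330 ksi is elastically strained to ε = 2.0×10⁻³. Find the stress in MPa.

239 MPa

E = 17330 ksi = 119.5 GPa.
σ = E·ε = 119500 MPa × 2.0×10⁻³ = 239 MPa.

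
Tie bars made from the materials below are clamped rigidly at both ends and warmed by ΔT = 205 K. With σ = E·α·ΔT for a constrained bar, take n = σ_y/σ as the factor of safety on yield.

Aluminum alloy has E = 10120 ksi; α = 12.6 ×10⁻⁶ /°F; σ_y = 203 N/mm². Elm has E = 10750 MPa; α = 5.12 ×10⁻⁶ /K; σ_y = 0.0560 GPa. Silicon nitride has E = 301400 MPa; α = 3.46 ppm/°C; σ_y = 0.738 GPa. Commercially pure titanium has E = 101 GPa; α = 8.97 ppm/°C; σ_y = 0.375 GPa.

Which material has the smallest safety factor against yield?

Converting E to GPa, α to ×10⁻⁶/K, σ_y to MPa, then σ and n for each:
  aluminum alloy: E = 69.77, α = 22.7, σ_y = 203.0 → σ = 324 MPa, n = 0.626
  elm: E = 10.75, α = 5.12, σ_y = 56.00 → σ = 11.3 MPa, n = 4.96
  silicon nitride: E = 301.4, α = 3.46, σ_y = 738.0 → σ = 214 MPa, n = 3.45
  commercially pure titanium: E = 101.0, α = 8.97, σ_y = 375.0 → σ = 186 MPa, n = 2.02
Smallest n: aluminum alloy with n = 0.626.

aluminum alloy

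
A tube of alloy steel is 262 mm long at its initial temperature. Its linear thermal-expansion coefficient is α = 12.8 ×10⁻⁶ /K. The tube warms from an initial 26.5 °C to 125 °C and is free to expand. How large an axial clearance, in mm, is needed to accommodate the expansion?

0.330 mm

ΔT = 125 − 26.5 = 98.50 K.
ΔL = α·L₀·ΔT = 12.8×10⁻⁶ × 262 mm × 98.50 K = 0.330 mm.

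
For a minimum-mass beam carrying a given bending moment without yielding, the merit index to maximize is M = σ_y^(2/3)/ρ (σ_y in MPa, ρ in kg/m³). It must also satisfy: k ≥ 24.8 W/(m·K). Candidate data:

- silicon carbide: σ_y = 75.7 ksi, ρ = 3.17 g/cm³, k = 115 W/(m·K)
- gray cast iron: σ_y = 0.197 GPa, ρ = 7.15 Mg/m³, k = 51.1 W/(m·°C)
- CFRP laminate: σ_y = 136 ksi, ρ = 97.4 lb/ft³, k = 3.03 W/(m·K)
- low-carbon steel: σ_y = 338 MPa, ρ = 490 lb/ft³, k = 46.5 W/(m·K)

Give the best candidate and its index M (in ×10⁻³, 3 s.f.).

silicon carbide, M = 20.4×10⁻³

Screen on constraints: k ≥ 24.8 W/(m·K). Survivors: silicon carbide, gray cast iron, low-carbon steel.
In SI units:
  silicon carbide: σ_y = 521.9 MPa, ρ = 3170 kg/m³
  gray cast iron: σ_y = 197.0 MPa, ρ = 7150 kg/m³
  low-carbon steel: σ_y = 338.0 MPa, ρ = 7849 kg/m³
  silicon carbide: M = 20.4×10⁻³
  low-carbon steel: M = 6.18×10⁻³
  gray cast iron: M = 4.74×10⁻³
The maximum is for silicon carbide.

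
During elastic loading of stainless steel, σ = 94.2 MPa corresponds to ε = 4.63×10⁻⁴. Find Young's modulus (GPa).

203 GPa

E = σ/ε = 94.2 MPa / 4.63×10⁻⁴ = 203500 MPa = 203 GPa.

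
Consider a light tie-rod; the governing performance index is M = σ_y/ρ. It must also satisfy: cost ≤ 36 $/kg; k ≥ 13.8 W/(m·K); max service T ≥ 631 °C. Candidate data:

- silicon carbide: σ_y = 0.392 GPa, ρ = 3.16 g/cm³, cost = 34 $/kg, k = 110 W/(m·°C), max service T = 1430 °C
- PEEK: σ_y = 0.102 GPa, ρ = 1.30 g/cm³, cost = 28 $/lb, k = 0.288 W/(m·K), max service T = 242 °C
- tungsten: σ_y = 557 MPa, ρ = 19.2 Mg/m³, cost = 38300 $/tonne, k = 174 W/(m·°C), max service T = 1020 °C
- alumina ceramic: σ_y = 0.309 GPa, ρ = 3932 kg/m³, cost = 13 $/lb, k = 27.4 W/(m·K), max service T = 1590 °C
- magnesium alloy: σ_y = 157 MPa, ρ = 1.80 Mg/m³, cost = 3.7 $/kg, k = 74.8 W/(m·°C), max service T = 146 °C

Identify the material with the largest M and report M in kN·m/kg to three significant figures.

Screen on constraints: cost ≤ 36 $/kg; k ≥ 13.8 W/(m·K); max service T ≥ 631 °C. Survivors: silicon carbide, alumina ceramic.
Convert each candidate to consistent units, then evaluate M:
  silicon carbide: σ_y = 392.0 MPa, ρ = 3160 kg/m³
  alumina ceramic: σ_y = 309.0 MPa, ρ = 3932 kg/m³
  silicon carbide: M = 124 kN·m/kg
  alumina ceramic: M = 78.6 kN·m/kg
Silicon carbide has the largest M.

silicon carbide, M = 124 kN·m/kg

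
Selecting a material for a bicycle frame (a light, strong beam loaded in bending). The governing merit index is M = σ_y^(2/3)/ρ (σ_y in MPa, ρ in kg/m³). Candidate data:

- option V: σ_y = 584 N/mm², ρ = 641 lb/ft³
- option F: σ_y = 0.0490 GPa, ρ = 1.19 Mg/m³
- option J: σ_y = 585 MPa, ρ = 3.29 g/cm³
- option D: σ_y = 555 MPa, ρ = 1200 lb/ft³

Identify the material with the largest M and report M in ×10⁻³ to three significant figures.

Convert each candidate to consistent units, then evaluate M:
  option V: σ_y = 584.0 MPa, ρ = 10270 kg/m³
  option F: σ_y = 49.00 MPa, ρ = 1190 kg/m³
  option J: σ_y = 585.0 MPa, ρ = 3290 kg/m³
  option D: σ_y = 555.0 MPa, ρ = 19220 kg/m³
  option J: M = 21.3×10⁻³
  option F: M = 11.3×10⁻³
  option V: M = 6.80×10⁻³
  option D: M = 3.51×10⁻³
The maximum is for option J.

option J, M = 21.3×10⁻³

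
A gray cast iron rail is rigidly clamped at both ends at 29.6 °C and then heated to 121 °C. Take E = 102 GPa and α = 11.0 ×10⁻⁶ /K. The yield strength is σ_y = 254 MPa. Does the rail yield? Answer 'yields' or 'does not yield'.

does not yield

ΔT = 91.40 K. Constrained thermal stress σ = E·α·ΔT = 102.0×10³ MPa × 11.0×10⁻⁶ × 91.40 = 103 MPa (compressive).
Compare to σ_y = 254 MPa: σ < σ_y, so it does not yield.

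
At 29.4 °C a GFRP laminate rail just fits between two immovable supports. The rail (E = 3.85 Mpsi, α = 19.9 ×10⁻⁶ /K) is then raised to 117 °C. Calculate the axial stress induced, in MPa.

46.3 MPa

E = 3.85 Mpsi = 26.54 GPa.
ΔT = 87.60 K. Constrained thermal stress σ = E·α·ΔT = 26.54×10³ MPa × 19.9×10⁻⁶ × 87.60 = 46.3 MPa (compressive).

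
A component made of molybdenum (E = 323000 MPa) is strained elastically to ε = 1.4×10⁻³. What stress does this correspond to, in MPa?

452 MPa

E = 323000 MPa = 323.0 GPa.
σ = E·ε = 323000 MPa × 1.4×10⁻³ = 452 MPa.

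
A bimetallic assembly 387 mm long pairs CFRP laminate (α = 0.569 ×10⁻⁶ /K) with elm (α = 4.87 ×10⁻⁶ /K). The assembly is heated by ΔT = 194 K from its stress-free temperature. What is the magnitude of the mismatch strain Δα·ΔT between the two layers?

Δα = |0.569 − 4.87|×10⁻⁶/K = 4.30×10⁻⁶/K.
Mismatch strain = Δα·ΔT = 4.30×10⁻⁶ × 194.0 = 8.34×10⁻⁴.

8.34×10⁻⁴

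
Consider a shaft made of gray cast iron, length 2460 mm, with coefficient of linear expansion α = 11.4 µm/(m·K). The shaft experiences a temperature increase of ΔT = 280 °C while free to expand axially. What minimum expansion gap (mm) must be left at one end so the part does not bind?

7.85 mm

ΔL = α·L₀·ΔT = 11.4×10⁻⁶ × 2460 mm × 280.0 K = 7.85 mm.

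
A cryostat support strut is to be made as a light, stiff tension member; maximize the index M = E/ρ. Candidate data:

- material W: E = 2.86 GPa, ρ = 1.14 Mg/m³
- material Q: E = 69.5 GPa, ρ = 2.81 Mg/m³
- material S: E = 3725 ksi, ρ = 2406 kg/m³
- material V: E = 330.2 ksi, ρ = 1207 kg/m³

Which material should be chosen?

material Q

After converting to SI:
  material W: E = 2.860 GPa, ρ = 1140 kg/m³
  material Q: E = 69.50 GPa, ρ = 2810 kg/m³
  material S: E = 25.68 GPa, ρ = 2406 kg/m³
  material V: E = 2.277 GPa, ρ = 1207 kg/m³
  material Q: M = 24.7 MN·m/kg
  material S: M = 10.7 MN·m/kg
  material W: M = 2.51 MN·m/kg
  material V: M = 1.89 MN·m/kg
Material Q ranks first.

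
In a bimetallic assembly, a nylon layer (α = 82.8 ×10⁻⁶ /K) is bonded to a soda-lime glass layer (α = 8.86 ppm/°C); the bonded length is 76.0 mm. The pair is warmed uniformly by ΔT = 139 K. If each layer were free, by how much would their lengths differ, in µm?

781 µm

Δα = |82.8 − 8.86|×10⁻⁶/K = 73.9×10⁻⁶/K.
ΔL_mismatch = Δα·L·ΔT = 73.9×10⁻⁶ × 76.0 mm × 139.0 K = 781 µm.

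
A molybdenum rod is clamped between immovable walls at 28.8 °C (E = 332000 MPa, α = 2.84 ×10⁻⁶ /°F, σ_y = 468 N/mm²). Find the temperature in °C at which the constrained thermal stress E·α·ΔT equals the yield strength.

305 °C

E = 332000 MPa = 332.0 GPa.
α = 2.84×10⁻⁶/°F × 9/5 = 5.11×10⁻⁶/K.
σ_y = 468 N/mm² = 468.0 MPa.
E·α·ΔT = 468.0 MPa ⇒ ΔT = 468.0 / (332.0×10³ × 5.11×10⁻⁶) = 275.8 K.
T = 28.8 + 275.8 = 304.6 °C.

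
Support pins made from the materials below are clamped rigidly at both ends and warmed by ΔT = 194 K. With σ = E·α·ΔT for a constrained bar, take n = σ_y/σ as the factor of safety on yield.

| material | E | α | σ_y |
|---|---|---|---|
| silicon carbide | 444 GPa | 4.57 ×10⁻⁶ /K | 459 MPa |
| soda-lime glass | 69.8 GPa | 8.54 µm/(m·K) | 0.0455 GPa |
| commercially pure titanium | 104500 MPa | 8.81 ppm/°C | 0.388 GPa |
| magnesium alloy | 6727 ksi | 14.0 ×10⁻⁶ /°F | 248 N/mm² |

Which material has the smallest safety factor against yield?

Converting E to GPa, α to ×10⁻⁶/K, σ_y to MPa, then σ and n for each:
  silicon carbide: E = 444.0, α = 4.57, σ_y = 459.0 → σ = 394 MPa, n = 1.17
  soda-lime glass: E = 69.80, α = 8.54, σ_y = 45.50 → σ = 116 MPa, n = 0.393
  commercially pure titanium: E = 104.5, α = 8.81, σ_y = 388.0 → σ = 179 MPa, n = 2.17
  magnesium alloy: E = 46.38, α = 25.2, σ_y = 248.0 → σ = 227 MPa, n = 1.09
Soda-lime glass has the lowest safety factor, n = 0.393.

soda-lime glass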